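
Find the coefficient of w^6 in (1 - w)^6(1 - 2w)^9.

Coefficient of w^6 = Σ_{j} C(6,j)·(-1)^j·C(9,6-j)·(-2)^(6-j) for j from 0 to 6.
= 5376 + 24192 + 30240 + 13440 + 2160 + 108 + 1 = 75517.

75517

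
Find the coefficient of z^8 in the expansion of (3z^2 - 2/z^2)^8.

81648

General term: C(8,j)·(3z^2)^j·(-2/z^2)^(8-j), with z-exponent 2j − 2(8−j) = 4j − 16.
Set 4j − 16 = 8: j = 6.
C(8,6) = 28; 3^6 = 729; (-2)^2 = 4.
Coefficient = 28 · 729 · 4 = 81648.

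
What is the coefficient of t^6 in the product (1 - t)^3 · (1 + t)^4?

-1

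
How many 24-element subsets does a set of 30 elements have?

593775

C(30,24) = C(30,6) by symmetry.
C(30,6) = (30·29·28·27·26·25) / 6! = 427518000 / 720 = 593775.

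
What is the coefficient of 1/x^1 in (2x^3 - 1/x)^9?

-144

General term: C(9,j)·(2x^3)^j·(-1/x)^(9-j), with x-exponent 3j − 1(9−j) = 4j − 9.
Set 4j − 9 = -1: j = 2.
C(9,2) = 36; 2^2 = 4; (-1)^7 = -1.
Coefficient = 36 · 4 · (-1) = -144.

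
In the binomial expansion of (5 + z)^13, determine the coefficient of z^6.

The general term is C(13,j)·(5)^j·(z)^(13-j); the z^6 term has j = 7.
C(13,7) = 1716.
Coefficient = C(13,7) · 5^7 = 1716 · 78125 = 134062500.

134062500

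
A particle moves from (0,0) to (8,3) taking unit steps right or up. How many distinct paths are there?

165

Each path is a sequence of 11 steps with 8 rights: C(11,8) = 165.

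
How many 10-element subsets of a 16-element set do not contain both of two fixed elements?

All 10-subsets: C(16,10) = 8008. Those containing both fixed elements: C(14,8) = 3003.
8008 − 3003 = 5005.

5005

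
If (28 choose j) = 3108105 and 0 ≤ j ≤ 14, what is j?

8

C(28,j) increases on 0 ≤ j ≤ 14. C(28,7) = 1184040 and C(28,8) = 3108105, so j = 8.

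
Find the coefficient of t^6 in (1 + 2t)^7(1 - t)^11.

-630

Coefficient of t^6 = Σ_{j} C(7,j)·2^j·C(11,6-j)·(-1)^(6-j) for j from 0 to 6.
= 462 + (-6468) + 27720 + (-46200) + 30800 + (-7392) + 448 = -630.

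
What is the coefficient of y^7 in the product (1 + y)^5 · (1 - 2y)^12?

Coefficient of y^7 = Σ_{j} C(5,j)·1^j·C(12,7-j)·(-2)^(7-j) for j from 0 to 5.
= (-101376) + 295680 + (-253440) + 79200 + (-8800) + 264 = 11528.

11528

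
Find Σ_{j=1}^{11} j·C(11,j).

Since j·C(11,j) = 11·C(10,j−1), the sum is 11·2^10 = 11·1024 = 11264.

11264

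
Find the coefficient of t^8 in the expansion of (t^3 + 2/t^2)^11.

14784

General term: C(11,j)·(t^3)^j·(2/t^2)^(11-j), with t-exponent 3j − 2(11−j) = 5j − 22.
Set 5j − 22 = 8: j = 6.
C(11,6) = 462; 1^6 = 1; 2^5 = 32.
Coefficient = 462 · 1 · 32 = 14784.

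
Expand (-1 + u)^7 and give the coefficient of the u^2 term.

-21

The general term is C(7,j)·(-1)^j·(u)^(7-j); the u^2 term has j = 5.
C(7,5) = 21.
Coefficient = C(7,5) · (-1)^5 = 21 · (-1) = -21.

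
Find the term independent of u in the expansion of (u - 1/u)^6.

General term: C(6,j)·(u)^j·(-1/u)^(6-j), with u-exponent 1j − 1(6−j) = 2j − 6.
Set 2j − 6 = 0: j = 3.
C(6,3) = 20; 1^3 = 1; (-1)^3 = -1.
Coefficient = 20 · 1 · (-1) = -20.

-20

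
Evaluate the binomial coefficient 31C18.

C(31,18) = C(31,13) by symmetry.
C(31,13) = (31·30·29·28·27·26·25·24·23·22·21·20·19) / 13! = 1284342188088960000 / 6227020800 = 206253075.

206253075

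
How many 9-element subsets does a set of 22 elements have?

497420

C(22,9) = (22·21·20·19·18·17·16·15·14) / 9! = 180503769600 / 362880 = 497420.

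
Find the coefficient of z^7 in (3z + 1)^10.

262440

The general term is C(10,j)·(3z)^j·(1)^(10-j); the z^7 term has j = 7.
C(10,7) = 120.
Coefficient = C(10,7) · 3^7 = 120 · 2187 = 262440.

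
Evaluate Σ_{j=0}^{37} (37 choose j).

The entries of row 37 sum to 2^37 = 137438953472.

137438953472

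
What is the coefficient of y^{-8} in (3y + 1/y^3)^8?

5670

General term: C(8,j)·(3y)^j·(1/y^3)^(8-j), with y-exponent 1j − 3(8−j) = 4j − 24.
Set 4j − 24 = -8: j = 4.
C(8,4) = 70; 3^4 = 81; 1^4 = 1.
Coefficient = 70 · 81 · 1 = 5670.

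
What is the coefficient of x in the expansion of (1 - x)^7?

-7

The general term is C(7,j)·(1)^j·(-x)^(7-j); the x^1 term has j = 6.
C(7,6) = 7.
Coefficient = C(7,6) · (-1)^1 = 7 · (-1) = -7.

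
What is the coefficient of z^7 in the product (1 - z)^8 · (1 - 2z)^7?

-78592

Coefficient of z^7 = Σ_{j} C(8,j)·(-1)^j·C(7,7-j)·(-2)^(7-j) for j from 0 to 7.
= (-128) + (-3584) + (-18816) + (-31360) + (-19600) + (-4704) + (-392) + (-8) = -78592.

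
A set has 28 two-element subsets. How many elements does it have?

n(n−1)/2 = 28 ⇒ n(n−1) = 56. Since 8·7 = 56, n = 8.

8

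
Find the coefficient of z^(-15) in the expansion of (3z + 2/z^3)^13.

General term: C(13,j)·(3z)^j·(2/z^3)^(13-j), with z-exponent 1j − 3(13−j) = 4j − 39.
Set 4j − 39 = -15: j = 6.
C(13,6) = 1716; 3^6 = 729; 2^7 = 128.
Coefficient = 1716 · 729 · 128 = 160123392.

160123392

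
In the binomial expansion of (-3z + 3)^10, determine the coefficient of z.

The general term is C(10,j)·(-3z)^j·(3)^(10-j); the z^1 term has j = 1.
C(10,1) = 10.
Coefficient = C(10,1) · (-3)^1 · 3^9 = 10 · (-3) · 19683 = -590490.

-590490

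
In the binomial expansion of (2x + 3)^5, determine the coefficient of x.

810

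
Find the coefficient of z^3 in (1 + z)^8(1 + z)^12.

Coefficient of z^3 = Σ_{j} C(8,j)·C(12,3-j) for j from 0 to 3.
= 220 + 528 + 336 + 56 = 1140.

1140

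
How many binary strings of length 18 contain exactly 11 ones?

31824

Choose the 11 positions: C(18,11) = 31824.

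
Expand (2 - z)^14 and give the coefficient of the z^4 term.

The general term is C(14,j)·(2)^j·(-z)^(14-j); the z^4 term has j = 10.
C(14,10) = 1001.
Coefficient = C(14,10) · 2^10 = 1001 · 1024 = 1025024.

1025024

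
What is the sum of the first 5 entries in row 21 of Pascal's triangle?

1 + 21 + 210 + 1330 + 5985 = 7547.

7547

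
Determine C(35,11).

417225900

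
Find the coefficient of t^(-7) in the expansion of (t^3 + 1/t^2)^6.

6

General term: C(6,j)·(t^3)^j·(1/t^2)^(6-j), with t-exponent 3j − 2(6−j) = 5j − 12.
Set 5j − 12 = -7: j = 1.
C(6,1) = 6; 1^1 = 1; 1^5 = 1.
Coefficient = 6 · 1 · 1 = 6.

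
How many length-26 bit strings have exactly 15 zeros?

7726160

Choose the 15 positions: C(26,15) = 7726160.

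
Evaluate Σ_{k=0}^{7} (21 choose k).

198440

1 + 21 + 210 + 1330 + 5985 + 20349 + 54264 + 116280 = 198440.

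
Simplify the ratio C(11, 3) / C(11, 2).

3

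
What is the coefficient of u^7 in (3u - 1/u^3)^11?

-649539

General term: C(11,j)·(3u)^j·(-1/u^3)^(11-j), with u-exponent 1j − 3(11−j) = 4j − 33.
Set 4j − 33 = 7: j = 10.
C(11,10) = 11; 3^10 = 59049; (-1)^1 = -1.
Coefficient = 11 · 59049 · (-1) = -649539.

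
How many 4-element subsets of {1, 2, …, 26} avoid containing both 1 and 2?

14674

All 4-subsets: C(26,4) = 14950. Those containing both fixed elements: C(24,2) = 276.
14950 − 276 = 14674.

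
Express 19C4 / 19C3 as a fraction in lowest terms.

C(n,k+1)/C(n,k) = (n−k)/(k+1) = (19−3)/(3+1) = 16/4 = 4.

4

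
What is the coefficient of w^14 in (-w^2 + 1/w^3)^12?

General term: C(12,j)·(-w^2)^j·(1/w^3)^(12-j), with w-exponent 2j − 3(12−j) = 5j − 36.
Set 5j − 36 = 14: j = 10.
C(12,10) = 66; (-1)^10 = 1; 1^2 = 1.
Coefficient = 66 · 1 · 1 = 66.

66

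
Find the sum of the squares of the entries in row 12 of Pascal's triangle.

2704156

Σ C(12,i)² is the coefficient of x^12 in (1+x)^12(1+x)^12 = (1+x)^24, i.e. C(24,12) = 2704156.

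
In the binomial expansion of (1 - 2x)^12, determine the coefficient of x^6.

59136

The general term is C(12,j)·(1)^j·(-2x)^(12-j); the x^6 term has j = 6.
C(12,6) = 924.
Coefficient = C(12,6) · (-2)^6 = 924 · 64 = 59136.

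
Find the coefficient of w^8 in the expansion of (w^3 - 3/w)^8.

5670

General term: C(8,j)·(w^3)^j·(-3/w)^(8-j), with w-exponent 3j − 1(8−j) = 4j − 8.
Set 4j − 8 = 8: j = 4.
C(8,4) = 70; 1^4 = 1; (-3)^4 = 81.
Coefficient = 70 · 1 · 81 = 5670.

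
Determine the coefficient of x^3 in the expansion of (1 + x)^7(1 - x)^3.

Coefficient of x^3 = Σ_{j} C(7,j)·1^j·C(3,3-j)·(-1)^(3-j) for j from 0 to 3.
= (-1) + 21 + (-63) + 35 = -8.

-8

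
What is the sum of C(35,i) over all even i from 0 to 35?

17179869184

Even-i terms of row 35 sum to 2^34 = 17179869184.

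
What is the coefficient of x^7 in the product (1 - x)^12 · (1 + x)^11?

Coefficient of x^7 = Σ_{j} C(12,j)·(-1)^j·C(11,7-j)·1^(7-j) for j from 0 to 7.
= 330 + (-5544) + 30492 + (-72600) + 81675 + (-43560) + 10164 + (-792) = 165.

165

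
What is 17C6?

C(17,6) = (17·16·15·14·13·12) / 6! = 8910720 / 720 = 12376.

12376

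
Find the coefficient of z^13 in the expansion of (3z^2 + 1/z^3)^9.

59049

General term: C(9,j)·(3z^2)^j·(1/z^3)^(9-j), with z-exponent 2j − 3(9−j) = 5j − 27.
Set 5j − 27 = 13: j = 8.
C(9,8) = 9; 3^8 = 6561; 1^1 = 1.
Coefficient = 9 · 6561 · 1 = 59049.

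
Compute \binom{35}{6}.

1623160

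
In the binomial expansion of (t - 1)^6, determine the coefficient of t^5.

The general term is C(6,j)·(t)^j·(-1)^(6-j); the t^5 term has j = 5.
C(6,5) = 6.
Coefficient = C(6,5) · (-1)^1 = 6 · (-1) = -6.

-6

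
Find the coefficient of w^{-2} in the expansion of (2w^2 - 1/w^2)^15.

823680

General term: C(15,j)·(2w^2)^j·(-1/w^2)^(15-j), with w-exponent 2j − 2(15−j) = 4j − 30.
Set 4j − 30 = -2: j = 7.
C(15,7) = 6435; 2^7 = 128; (-1)^8 = 1.
Coefficient = 6435 · 128 · 1 = 823680.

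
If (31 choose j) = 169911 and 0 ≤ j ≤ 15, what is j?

C(31,j) increases on 0 ≤ j ≤ 15. C(31,4) = 31465 and C(31,5) = 169911, so j = 5.

5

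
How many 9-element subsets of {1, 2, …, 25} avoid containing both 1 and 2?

1797818

All 9-subsets: C(25,9) = 2042975. Those containing both fixed elements: C(23,7) = 245157.
2042975 − 245157 = 1797818.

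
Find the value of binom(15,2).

105

C(15,2) = (15·14) / 2! = 210 / 2 = 105.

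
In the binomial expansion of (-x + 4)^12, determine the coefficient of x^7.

-811008

The general term is C(12,j)·(-x)^j·(4)^(12-j); the x^7 term has j = 7.
C(12,7) = 792.
Coefficient = C(12,7) · (-1)^7 · 4^5 = 792 · (-1) · 1024 = -811008.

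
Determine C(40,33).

C(40,33) = C(40,7) by symmetry.
C(40,7) = (40·39·38·37·36·35·34) / 7! = 93963542400 / 5040 = 18643560.

18643560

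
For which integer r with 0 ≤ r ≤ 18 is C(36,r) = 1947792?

C(36,r) increases on 0 ≤ r ≤ 18. C(36,5) = 376992 and C(36,6) = 1947792, so r = 6.

6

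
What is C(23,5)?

C(23,5) = (23·22·21·20·19) / 5! = 4037880 / 120 = 33649.

33649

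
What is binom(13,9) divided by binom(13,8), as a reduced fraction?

5/9

C(n,k+1)/C(n,k) = (n−k)/(k+1) = (13−8)/(8+1) = 5/9.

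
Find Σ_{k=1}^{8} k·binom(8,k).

Differentiating (1+x)^8 and setting x=1: Σ k·C(8,k) = 8·2^7 = 1024.

1024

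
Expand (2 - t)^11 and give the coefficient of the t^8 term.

1320

The general term is C(11,j)·(2)^j·(-t)^(11-j); the t^8 term has j = 3.
C(11,3) = 165.
Coefficient = C(11,3) · 2^3 = 165 · 8 = 1320.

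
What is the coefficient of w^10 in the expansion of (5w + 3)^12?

The general term is C(12,j)·(5w)^j·(3)^(12-j); the w^10 term has j = 10.
C(12,10) = 66.
Coefficient = C(12,10) · 5^10 · 3^2 = 66 · 9765625 · 9 = 5800781250.

5800781250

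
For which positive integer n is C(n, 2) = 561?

n(n−1)/2 = 561 ⇒ n(n−1) = 1122. Since 34·33 = 1122, n = 34.

34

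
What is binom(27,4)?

17550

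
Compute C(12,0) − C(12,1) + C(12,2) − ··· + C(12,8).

165

The partial alternating sum Σ_{k=0}^{8} (−1)^k C(12,k) = (−1)^8 C(11,8) = 165.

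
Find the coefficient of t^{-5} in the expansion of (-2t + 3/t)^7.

-10206

General term: C(7,j)·(-2t)^j·(3/t)^(7-j), with t-exponent 1j − 1(7−j) = 2j − 7.
Set 2j − 7 = -5: j = 1.
C(7,1) = 7; (-2)^1 = -2; 3^6 = 729.
Coefficient = 7 · (-2) · 729 = -10206.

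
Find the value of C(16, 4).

1820

C(16,4) = (16·15·14·13) / 4! = 43680 / 24 = 1820.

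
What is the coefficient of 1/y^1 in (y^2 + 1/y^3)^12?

General term: C(12,j)·(y^2)^j·(1/y^3)^(12-j), with y-exponent 2j − 3(12−j) = 5j − 36.
Set 5j − 36 = -1: j = 7.
C(12,7) = 792; 1^7 = 1; 1^5 = 1.
Coefficient = 792 · 1 · 1 = 792.

792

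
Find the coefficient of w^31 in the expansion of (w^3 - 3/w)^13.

702

General term: C(13,j)·(w^3)^j·(-3/w)^(13-j), with w-exponent 3j − 1(13−j) = 4j − 13.
Set 4j − 13 = 31: j = 11.
C(13,11) = 78; 1^11 = 1; (-3)^2 = 9.
Coefficient = 78 · 1 · 9 = 702.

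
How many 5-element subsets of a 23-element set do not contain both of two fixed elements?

All 5-subsets: C(23,5) = 33649. Those containing both fixed elements: C(21,3) = 1330.
33649 − 1330 = 32319.

32319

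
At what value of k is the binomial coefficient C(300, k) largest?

150

C(300,k) is maximized at k = 300/2 = 150.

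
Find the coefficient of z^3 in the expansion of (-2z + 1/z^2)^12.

-112640

General term: C(12,j)·(-2z)^j·(1/z^2)^(12-j), with z-exponent 1j − 2(12−j) = 3j − 24.
Set 3j − 24 = 3: j = 9.
C(12,9) = 220; (-2)^9 = -512; 1^3 = 1.
Coefficient = 220 · (-512) · 1 = -112640.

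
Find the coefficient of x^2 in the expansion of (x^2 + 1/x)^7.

General term: C(7,j)·(x^2)^j·(1/x)^(7-j), with x-exponent 2j − 1(7−j) = 3j − 7.
Set 3j − 7 = 2: j = 3.
C(7,3) = 35; 1^3 = 1; 1^4 = 1.
Coefficient = 35 · 1 · 1 = 35.

35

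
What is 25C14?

C(25,14) = C(25,11) by symmetry.
C(25,11) = (25·24·23·22·21·20·19·18·17·16·15) / 11! = 177925144320000 / 39916800 = 4457400.

4457400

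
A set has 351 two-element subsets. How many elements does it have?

n(n−1)/2 = 351 ⇒ n(n−1) = 702. Since 27·26 = 702, n = 27.

27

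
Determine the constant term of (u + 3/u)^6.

General term: C(6,j)·(u)^j·(3/u)^(6-j), with u-exponent 1j − 1(6−j) = 2j − 6.
Set 2j − 6 = 0: j = 3.
C(6,3) = 20; 1^3 = 1; 3^3 = 27.
Coefficient = 20 · 1 · 27 = 540.

540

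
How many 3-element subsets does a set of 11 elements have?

C(11,3) = (11·10·9) / 3! = 990 / 6 = 165.

165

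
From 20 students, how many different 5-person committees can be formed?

This is C(20,5) = 15504.

15504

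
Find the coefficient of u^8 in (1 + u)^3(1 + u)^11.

(1 + u)^3(1 + u)^11 = (1 + u)^14, so the coefficient of u^8 is C(14,8)·1^8 = 3003·1 = 3003.

3003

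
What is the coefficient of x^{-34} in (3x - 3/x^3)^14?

General term: C(14,j)·(3x)^j·(-3/x^3)^(14-j), with x-exponent 1j − 3(14−j) = 4j − 42.
Set 4j − 42 = -34: j = 2.
C(14,2) = 91; 3^2 = 9; (-3)^12 = 531441.
Coefficient = 91 · 9 · 531441 = 435250179.

435250179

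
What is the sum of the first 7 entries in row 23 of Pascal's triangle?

145499

1 + 23 + 253 + 1771 + 8855 + 33649 + 100947 = 145499.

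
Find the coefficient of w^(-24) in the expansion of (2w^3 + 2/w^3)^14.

5963776

General term: C(14,j)·(2w^3)^j·(2/w^3)^(14-j), with w-exponent 3j − 3(14−j) = 6j − 42.
Set 6j − 42 = -24: j = 3.
C(14,3) = 364; 2^3 = 8; 2^11 = 2048.
Coefficient = 364 · 8 · 2048 = 5963776.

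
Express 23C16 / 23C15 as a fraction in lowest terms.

1/2

C(n,k+1)/C(n,k) = (n−k)/(k+1) = (23−15)/(15+1) = 8/16 = 1/2.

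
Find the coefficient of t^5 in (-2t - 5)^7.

-16800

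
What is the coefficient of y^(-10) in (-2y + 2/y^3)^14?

General term: C(14,j)·(-2y)^j·(2/y^3)^(14-j), with y-exponent 1j − 3(14−j) = 4j − 42.
Set 4j − 42 = -10: j = 8.
C(14,8) = 3003; (-2)^8 = 256; 2^6 = 64.
Coefficient = 3003 · 256 · 64 = 49201152.

49201152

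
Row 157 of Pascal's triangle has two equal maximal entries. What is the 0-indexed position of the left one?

78

For odd n = 157, C(157,m) peaks at m = (n−1)/2 and (n+1)/2; the lesser is 78.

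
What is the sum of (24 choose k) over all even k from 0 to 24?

Even-k terms of row 24 sum to 2^23 = 8388608.

8388608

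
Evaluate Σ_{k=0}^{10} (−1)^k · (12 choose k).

11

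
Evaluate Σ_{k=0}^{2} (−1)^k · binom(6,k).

10

The partial alternating sum Σ_{k=0}^{2} (−1)^k C(6,k) = (−1)^2 C(5,2) = 10.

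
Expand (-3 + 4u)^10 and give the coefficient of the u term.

-787320

The general term is C(10,j)·(-3)^j·(4u)^(10-j); the u^1 term has j = 9.
C(10,9) = 10.
Coefficient = C(10,9) · (-3)^9 · 4^1 = 10 · (-19683) · 4 = -787320.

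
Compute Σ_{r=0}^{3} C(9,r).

130

1 + 9 + 36 + 84 = 130.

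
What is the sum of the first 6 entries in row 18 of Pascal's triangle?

12616

1 + 18 + 153 + 816 + 3060 + 8568 = 12616.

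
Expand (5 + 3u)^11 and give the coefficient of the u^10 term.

The general term is C(11,j)·(5)^j·(3u)^(11-j); the u^10 term has j = 1.
C(11,1) = 11.
Coefficient = C(11,1) · 5^1 · 3^10 = 11 · 5 · 59049 = 3247695.

3247695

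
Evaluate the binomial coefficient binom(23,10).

1144066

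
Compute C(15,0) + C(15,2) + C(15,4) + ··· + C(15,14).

16384

Even-j terms of row 15 sum to 2^14 = 16384.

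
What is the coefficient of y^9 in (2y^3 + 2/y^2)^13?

14057472

General term: C(13,j)·(2y^3)^j·(2/y^2)^(13-j), with y-exponent 3j − 2(13−j) = 5j − 26.
Set 5j − 26 = 9: j = 7.
C(13,7) = 1716; 2^7 = 128; 2^6 = 64.
Coefficient = 1716 · 128 · 64 = 14057472.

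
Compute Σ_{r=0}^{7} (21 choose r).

1 + 21 + 210 + 1330 + 5985 + 20349 + 54264 + 116280 = 198440.

198440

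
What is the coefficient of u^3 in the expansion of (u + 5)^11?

The general term is C(11,j)·(u)^j·(5)^(11-j); the u^3 term has j = 3.
C(11,3) = 165.
Coefficient = C(11,3) · 5^8 = 165 · 390625 = 64453125.

64453125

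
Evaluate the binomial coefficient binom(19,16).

969

C(19,16) = C(19,3) by symmetry.
C(19,3) = (19·18·17) / 3! = 5814 / 6 = 969.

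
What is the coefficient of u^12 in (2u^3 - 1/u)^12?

General term: C(12,j)·(2u^3)^j·(-1/u)^(12-j), with u-exponent 3j − 1(12−j) = 4j − 12.
Set 4j − 12 = 12: j = 6.
C(12,6) = 924; 2^6 = 64; (-1)^6 = 1.
Coefficient = 924 · 64 · 1 = 59136.

59136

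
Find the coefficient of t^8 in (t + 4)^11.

10560

The general term is C(11,j)·(t)^j·(4)^(11-j); the t^8 term has j = 8.
C(11,8) = 165.
Coefficient = C(11,8) · 4^3 = 165 · 64 = 10560.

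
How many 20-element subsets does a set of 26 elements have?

230230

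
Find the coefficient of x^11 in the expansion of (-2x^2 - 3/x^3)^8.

General term: C(8,j)·(-2x^2)^j·(-3/x^3)^(8-j), with x-exponent 2j − 3(8−j) = 5j − 24.
Set 5j − 24 = 11: j = 7.
C(8,7) = 8; (-2)^7 = -128; (-3)^1 = -3.
Coefficient = 8 · (-128) · (-3) = 3072.

3072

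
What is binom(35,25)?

C(35,25) = C(35,10) by symmetry.
C(35,10) = (35·34·33·32·31·30·29·28·27·26) / 10! = 666172912204800 / 3628800 = 183579396.

183579396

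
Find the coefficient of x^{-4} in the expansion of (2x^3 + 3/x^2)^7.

20412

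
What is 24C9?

1307504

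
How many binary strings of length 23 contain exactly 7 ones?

245157

Choose the 7 positions: C(23,7) = 245157.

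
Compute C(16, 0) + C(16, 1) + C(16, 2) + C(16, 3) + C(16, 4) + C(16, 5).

6885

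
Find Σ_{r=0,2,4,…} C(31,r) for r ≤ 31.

1073741824

Even-r terms of row 31 sum to 2^30 = 1073741824.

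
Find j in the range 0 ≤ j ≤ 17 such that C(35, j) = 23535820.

8

C(35,j) increases on 0 ≤ j ≤ 17. C(35,7) = 6724520 and C(35,8) = 23535820, so j = 8.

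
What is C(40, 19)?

131282408400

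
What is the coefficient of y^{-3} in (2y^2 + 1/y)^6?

General term: C(6,j)·(2y^2)^j·(1/y)^(6-j), with y-exponent 2j − 1(6−j) = 3j − 6.
Set 3j − 6 = -3: j = 1.
C(6,1) = 6; 2^1 = 2; 1^5 = 1.
Coefficient = 6 · 2 · 1 = 12.

12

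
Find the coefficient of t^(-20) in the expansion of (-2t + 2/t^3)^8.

General term: C(8,j)·(-2t)^j·(2/t^3)^(8-j), with t-exponent 1j − 3(8−j) = 4j − 24.
Set 4j − 24 = -20: j = 1.
C(8,1) = 8; (-2)^1 = -2; 2^7 = 128.
Coefficient = 8 · (-2) · 128 = -2048.

-2048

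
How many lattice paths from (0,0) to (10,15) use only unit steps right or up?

3268760

Each path is a sequence of 25 steps with 10 rights: C(25,10) = 3268760.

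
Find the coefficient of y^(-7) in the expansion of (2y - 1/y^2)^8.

General term: C(8,j)·(2y)^j·(-1/y^2)^(8-j), with y-exponent 1j − 2(8−j) = 3j − 16.
Set 3j − 16 = -7: j = 3.
C(8,3) = 56; 2^3 = 8; (-1)^5 = -1.
Coefficient = 56 · 8 · (-1) = -448.

-448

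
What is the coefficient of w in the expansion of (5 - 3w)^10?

The general term is C(10,j)·(5)^j·(-3w)^(10-j); the w^1 term has j = 9.
C(10,9) = 10.
Coefficient = C(10,9) · 5^9 · (-3)^1 = 10 · 1953125 · (-3) = -58593750.

-58593750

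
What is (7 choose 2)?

21

C(7,2) = (7·6) / 2! = 42 / 2 = 21.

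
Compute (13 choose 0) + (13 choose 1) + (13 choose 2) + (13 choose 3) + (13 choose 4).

1093

1 + 13 + 78 + 286 + 715 = 1093.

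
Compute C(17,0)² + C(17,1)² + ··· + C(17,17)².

2333606220

Σ C(17,r)² is the coefficient of x^17 in (1+x)^17(1+x)^17 = (1+x)^34, i.e. C(34,17) = 2333606220.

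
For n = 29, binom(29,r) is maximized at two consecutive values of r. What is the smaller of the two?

14

For odd n = 29, C(29,r) peaks at r = (n−1)/2 and (n+1)/2; the smaller is 14.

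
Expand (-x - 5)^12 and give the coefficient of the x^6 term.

14437500

The general term is C(12,j)·(-x)^j·(-5)^(12-j); the x^6 term has j = 6.
C(12,6) = 924.
Coefficient = C(12,6) · (-5)^6 = 924 · 15625 = 14437500.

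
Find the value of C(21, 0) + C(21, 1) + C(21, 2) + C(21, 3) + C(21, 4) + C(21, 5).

27896

1 + 21 + 210 + 1330 + 5985 + 20349 = 27896.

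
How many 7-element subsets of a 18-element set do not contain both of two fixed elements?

27456

All 7-subsets: C(18,7) = 31824. Those containing both fixed elements: C(16,5) = 4368.
31824 − 4368 = 27456.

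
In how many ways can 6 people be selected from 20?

38760

This is C(20,6) = 38760.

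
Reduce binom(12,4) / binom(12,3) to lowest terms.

C(n,k+1)/C(n,k) = (n−k)/(k+1) = (12−3)/(3+1) = 9/4.

9/4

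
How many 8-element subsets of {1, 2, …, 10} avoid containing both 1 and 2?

17

All 8-subsets: C(10,8) = 45. Those containing both fixed elements: C(8,6) = 28.
45 − 28 = 17.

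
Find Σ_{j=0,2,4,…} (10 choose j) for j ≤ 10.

512

Even-j terms of row 10 sum to 2^9 = 512.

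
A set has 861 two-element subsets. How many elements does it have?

42

n(n−1)/2 = 861 ⇒ n(n−1) = 1722. Since 42·41 = 1722, n = 42.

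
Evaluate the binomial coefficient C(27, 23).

17550

C(27,23) = C(27,4) by symmetry.
C(27,4) = (27·26·25·24) / 4! = 421200 / 24 = 17550.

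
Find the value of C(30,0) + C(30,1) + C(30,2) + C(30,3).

4526

1 + 30 + 435 + 4060 = 4526.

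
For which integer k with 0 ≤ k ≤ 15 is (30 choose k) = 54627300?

11

C(30,k) increases on 0 ≤ k ≤ 15. C(30,10) = 30045015 and C(30,11) = 54627300, so k = 11.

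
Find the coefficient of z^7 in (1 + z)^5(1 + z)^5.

120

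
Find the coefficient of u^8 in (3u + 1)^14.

The general term is C(14,j)·(3u)^j·(1)^(14-j); the u^8 term has j = 8.
C(14,8) = 3003.
Coefficient = C(14,8) · 3^8 = 3003 · 6561 = 19702683.

19702683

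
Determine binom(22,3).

1540

C(22,3) = (22·21·20) / 3! = 9240 / 6 = 1540.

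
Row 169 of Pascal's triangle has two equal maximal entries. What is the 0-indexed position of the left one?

84

For odd n = 169, C(169,k) peaks at k = (n−1)/2 and (n+1)/2; the lower is 84.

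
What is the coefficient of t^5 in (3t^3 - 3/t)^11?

-58458510

General term: C(11,j)·(3t^3)^j·(-3/t)^(11-j), with t-exponent 3j − 1(11−j) = 4j − 11.
Set 4j − 11 = 5: j = 4.
C(11,4) = 330; 3^4 = 81; (-3)^7 = -2187.
Coefficient = 330 · 81 · (-2187) = -58458510.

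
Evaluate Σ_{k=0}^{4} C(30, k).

31931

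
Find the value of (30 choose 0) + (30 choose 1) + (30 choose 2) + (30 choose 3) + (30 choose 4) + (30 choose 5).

174437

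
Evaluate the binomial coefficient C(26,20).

C(26,20) = C(26,6) by symmetry.
C(26,6) = (26·25·24·23·22·21) / 6! = 165765600 / 720 = 230230.

230230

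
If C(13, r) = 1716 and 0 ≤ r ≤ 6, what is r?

6

C(13,r) increases on 0 ≤ r ≤ 6. C(13,5) = 1287 and C(13,6) = 1716, so r = 6.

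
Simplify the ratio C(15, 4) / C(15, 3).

3

C(n,k+1)/C(n,k) = (n−k)/(k+1) = (15−3)/(3+1) = 12/4 = 3.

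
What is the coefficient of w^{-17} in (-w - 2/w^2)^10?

General term: C(10,j)·(-w)^j·(-2/w^2)^(10-j), with w-exponent 1j − 2(10−j) = 3j − 20.
Set 3j − 20 = -17: j = 1.
C(10,1) = 10; (-1)^1 = -1; (-2)^9 = -512.
Coefficient = 10 · (-1) · (-512) = 5120.

5120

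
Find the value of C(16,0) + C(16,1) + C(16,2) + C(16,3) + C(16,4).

2517

1 + 16 + 120 + 560 + 1820 = 2517.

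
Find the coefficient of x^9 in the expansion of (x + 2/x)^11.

General term: C(11,j)·(x)^j·(2/x)^(11-j), with x-exponent 1j − 1(11−j) = 2j − 11.
Set 2j − 11 = 9: j = 10.
C(11,10) = 11; 1^10 = 1; 2^1 = 2.
Coefficient = 11 · 1 · 2 = 22.

22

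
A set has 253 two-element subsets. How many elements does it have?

23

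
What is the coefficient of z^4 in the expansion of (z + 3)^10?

The general term is C(10,j)·(z)^j·(3)^(10-j); the z^4 term has j = 4.
C(10,4) = 210.
Coefficient = C(10,4) · 3^6 = 210 · 729 = 153090.

153090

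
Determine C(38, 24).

C(38,24) = C(38,14) by symmetry.
C(38,14) = (38·37·36·35·34·33·32·31·30·29·28·27·26·25) / 14! = 842975203103953920000 / 87178291200 = 9669554100.

9669554100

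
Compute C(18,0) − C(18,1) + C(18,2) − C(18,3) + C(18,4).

The partial alternating sum Σ_{k=0}^{4} (−1)^k C(18,k) = (−1)^4 C(17,4) = 2380.

2380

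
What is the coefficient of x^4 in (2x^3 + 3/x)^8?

General term: C(8,j)·(2x^3)^j·(3/x)^(8-j), with x-exponent 3j − 1(8−j) = 4j − 8.
Set 4j − 8 = 4: j = 3.
C(8,3) = 56; 2^3 = 8; 3^5 = 243.
Coefficient = 56 · 8 · 243 = 108864.

108864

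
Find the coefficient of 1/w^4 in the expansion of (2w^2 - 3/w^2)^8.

General term: C(8,j)·(2w^2)^j·(-3/w^2)^(8-j), with w-exponent 2j − 2(8−j) = 4j − 16.
Set 4j − 16 = -4: j = 3.
C(8,3) = 56; 2^3 = 8; (-3)^5 = -243.
Coefficient = 56 · 8 · (-243) = -108864.

-108864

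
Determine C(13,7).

C(13,7) = C(13,6) by symmetry.
C(13,6) = (13·12·11·10·9·8) / 6! = 1235520 / 720 = 1716.

1716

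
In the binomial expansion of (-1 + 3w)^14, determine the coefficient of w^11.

The general term is C(14,j)·(-1)^j·(3w)^(14-j); the w^11 term has j = 3.
C(14,3) = 364.
Coefficient = C(14,3) · (-1)^3 · 3^11 = 364 · (-1) · 177147 = -64481508.

-64481508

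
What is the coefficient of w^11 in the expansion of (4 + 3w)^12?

8503056

The general term is C(12,j)·(4)^j·(3w)^(12-j); the w^11 term has j = 1.
C(12,1) = 12.
Coefficient = C(12,1) · 4^1 · 3^11 = 12 · 4 · 177147 = 8503056.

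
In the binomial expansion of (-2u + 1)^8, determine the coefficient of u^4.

The general term is C(8,j)·(-2u)^j·(1)^(8-j); the u^4 term has j = 4.
C(8,4) = 70.
Coefficient = C(8,4) · (-2)^4 = 70 · 16 = 1120.

1120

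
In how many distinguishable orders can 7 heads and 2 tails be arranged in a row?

36

Choose positions for the heads: C(9,7) = 36.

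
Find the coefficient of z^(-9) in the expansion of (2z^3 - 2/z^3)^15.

General term: C(15,j)·(2z^3)^j·(-2/z^3)^(15-j), with z-exponent 3j − 3(15−j) = 6j − 45.
Set 6j − 45 = -9: j = 6.
C(15,6) = 5005; 2^6 = 64; (-2)^9 = -512.
Coefficient = 5005 · 64 · (-512) = -164003840.

-164003840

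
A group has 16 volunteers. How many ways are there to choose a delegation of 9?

11440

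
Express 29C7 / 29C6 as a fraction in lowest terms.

C(n,k+1)/C(n,k) = (n−k)/(k+1) = (29−6)/(6+1) = 23/7.

23/7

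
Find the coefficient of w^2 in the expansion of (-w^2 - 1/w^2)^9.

General term: C(9,j)·(-w^2)^j·(-1/w^2)^(9-j), with w-exponent 2j − 2(9−j) = 4j − 18.
Set 4j − 18 = 2: j = 5.
C(9,5) = 126; (-1)^5 = -1; (-1)^4 = 1.
Coefficient = 126 · (-1) · 1 = -126.

-126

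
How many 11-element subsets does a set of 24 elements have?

2496144

C(24,11) = (24·23·22·21·20·19·18·17·16·15·14) / 11! = 99638080819200 / 39916800 = 2496144.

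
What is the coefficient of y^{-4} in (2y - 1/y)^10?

-960

General term: C(10,j)·(2y)^j·(-1/y)^(10-j), with y-exponent 1j − 1(10−j) = 2j − 10.
Set 2j − 10 = -4: j = 3.
C(10,3) = 120; 2^3 = 8; (-1)^7 = -1.
Coefficient = 120 · 8 · (-1) = -960.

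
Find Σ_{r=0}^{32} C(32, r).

Setting x = 1 in (1+x)^32 gives Σ C(32,r) = 2^32 = 4294967296.

4294967296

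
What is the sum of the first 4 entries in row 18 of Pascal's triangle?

988

1 + 18 + 153 + 816 = 988.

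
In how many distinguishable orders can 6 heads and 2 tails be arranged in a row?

28

Choose positions for the heads: C(8,6) = 28.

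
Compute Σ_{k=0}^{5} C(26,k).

83682

1 + 26 + 325 + 2600 + 14950 + 65780 = 83682.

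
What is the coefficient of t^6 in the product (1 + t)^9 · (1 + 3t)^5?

52761

Coefficient of t^6 = Σ_{j} C(9,j)·1^j·C(5,6-j)·3^(6-j) for j from 1 to 6.
= 2187 + 14580 + 22680 + 11340 + 1890 + 84 = 52761.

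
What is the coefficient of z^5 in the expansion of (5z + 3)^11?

The general term is C(11,j)·(5z)^j·(3)^(11-j); the z^5 term has j = 5.
C(11,5) = 462.
Coefficient = C(11,5) · 5^5 · 3^6 = 462 · 3125 · 729 = 1052493750.

1052493750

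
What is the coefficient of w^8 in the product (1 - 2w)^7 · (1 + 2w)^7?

8960

Coefficient of w^8 = Σ_{j} C(7,j)·(-2)^j·C(7,8-j)·2^(8-j) for j from 1 to 7.
= (-1792) + 37632 + (-188160) + 313600 + (-188160) + 37632 + (-1792) = 8960.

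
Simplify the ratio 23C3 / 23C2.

7

C(n,k+1)/C(n,k) = (n−k)/(k+1) = (23−2)/(2+1) = 21/3 = 7.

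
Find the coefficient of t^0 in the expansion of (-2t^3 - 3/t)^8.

General term: C(8,j)·(-2t^3)^j·(-3/t)^(8-j), with t-exponent 3j − 1(8−j) = 4j − 8.
Set 4j − 8 = 0: j = 2.
C(8,2) = 28; (-2)^2 = 4; (-3)^6 = 729.
Coefficient = 28 · 4 · 729 = 81648.

81648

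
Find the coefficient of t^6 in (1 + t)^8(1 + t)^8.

(1 + t)^8(1 + t)^8 = (1 + t)^16, so the coefficient of t^6 is C(16,6)·1^6 = 8008·1 = 8008.

8008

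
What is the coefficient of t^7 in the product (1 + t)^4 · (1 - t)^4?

Coefficient of t^7 = Σ_{j} C(4,j)·1^j·C(4,7-j)·(-1)^(7-j) for j from 3 to 4.
= 4 + (-4) = 0.

0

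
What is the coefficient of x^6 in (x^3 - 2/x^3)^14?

192192

General term: C(14,j)·(x^3)^j·(-2/x^3)^(14-j), with x-exponent 3j − 3(14−j) = 6j − 42.
Set 6j − 42 = 6: j = 8.
C(14,8) = 3003; 1^8 = 1; (-2)^6 = 64.
Coefficient = 3003 · 1 · 64 = 192192.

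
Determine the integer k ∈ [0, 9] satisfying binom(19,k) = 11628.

C(19,k) increases on 0 ≤ k ≤ 9. C(19,4) = 3876 and C(19,5) = 11628, so k = 5.

5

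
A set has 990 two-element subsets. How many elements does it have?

n(n−1)/2 = 990 ⇒ n(n−1) = 1980. Since 45·44 = 1980, n = 45.

45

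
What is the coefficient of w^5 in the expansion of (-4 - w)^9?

-32256

The general term is C(9,j)·(-4)^j·(-w)^(9-j); the w^5 term has j = 4.
C(9,4) = 126.
Coefficient = C(9,4) · (-4)^4 · (-1)^5 = 126 · 256 · (-1) = -32256.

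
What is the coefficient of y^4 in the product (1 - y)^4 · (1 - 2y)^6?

1289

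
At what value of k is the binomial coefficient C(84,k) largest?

C(84,k) is maximized at k = 84/2 = 42.

42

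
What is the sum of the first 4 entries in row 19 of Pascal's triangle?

1160

1 + 19 + 171 + 969 = 1160.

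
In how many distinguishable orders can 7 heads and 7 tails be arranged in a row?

3432

Choose positions for the heads: C(14,7) = 3432.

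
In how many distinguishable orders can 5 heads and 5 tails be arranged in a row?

252

Choose positions for the heads: C(10,5) = 252.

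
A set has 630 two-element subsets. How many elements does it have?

n(n−1)/2 = 630 ⇒ n(n−1) = 1260. Since 36·35 = 1260, n = 36.

36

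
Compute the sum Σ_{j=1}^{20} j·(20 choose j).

10485760

Since j·C(20,j) = 20·C(19,j−1), the sum is 20·2^19 = 20·524288 = 10485760.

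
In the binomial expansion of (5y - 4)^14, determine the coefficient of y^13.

-68359375000

The general term is C(14,j)·(5y)^j·(-4)^(14-j); the y^13 term has j = 13.
C(14,13) = 14.
Coefficient = C(14,13) · 5^13 · (-4)^1 = 14 · 1220703125 · (-4) = -68359375000.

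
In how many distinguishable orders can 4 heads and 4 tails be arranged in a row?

70

Choose positions for the heads: C(8,4) = 70.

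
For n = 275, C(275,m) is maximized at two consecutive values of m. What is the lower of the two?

For odd n = 275, C(275,m) peaks at m = (n−1)/2 and (n+1)/2; the lower is 137.

137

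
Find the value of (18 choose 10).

43758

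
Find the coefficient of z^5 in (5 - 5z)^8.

-21875000

The general term is C(8,j)·(5)^j·(-5z)^(8-j); the z^5 term has j = 3.
C(8,3) = 56.
Coefficient = C(8,3) · 5^3 · (-5)^5 = 56 · 125 · (-3125) = -21875000.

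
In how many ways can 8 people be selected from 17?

This is C(17,8) = 24310.

24310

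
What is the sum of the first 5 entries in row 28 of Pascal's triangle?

24158

1 + 28 + 378 + 3276 + 20475 = 24158.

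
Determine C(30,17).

119759850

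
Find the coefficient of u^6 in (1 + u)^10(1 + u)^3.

(1 + u)^10(1 + u)^3 = (1 + u)^13, so the coefficient of u^6 is C(13,6)·1^6 = 1716·1 = 1716.

1716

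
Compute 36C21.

C(36,21) = C(36,15) by symmetry.
C(36,15) = (36·35·34·33·32·31·30·29·28·27·26·25·24·23·22) / 15! = 7281003461233582080000 / 1307674368000 = 5567902560.

5567902560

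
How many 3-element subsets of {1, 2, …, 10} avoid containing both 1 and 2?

All 3-subsets: C(10,3) = 120. Those containing both fixed elements: C(8,1) = 8.
120 − 8 = 112.

112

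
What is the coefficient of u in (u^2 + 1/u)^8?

56

General term: C(8,j)·(u^2)^j·(1/u)^(8-j), with u-exponent 2j − 1(8−j) = 3j − 8.
Set 3j − 8 = 1: j = 3.
C(8,3) = 56; 1^3 = 1; 1^5 = 1.
Coefficient = 56 · 1 · 1 = 56.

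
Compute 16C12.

C(16,12) = C(16,4) by symmetry.
C(16,4) = (16·15·14·13) / 4! = 43680 / 24 = 1820.

1820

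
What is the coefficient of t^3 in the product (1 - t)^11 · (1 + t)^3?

Coefficient of t^3 = Σ_{j} C(11,j)·(-1)^j·C(3,3-j)·1^(3-j) for j from 0 to 3.
= 1 + (-33) + 165 + (-165) = -32.

-32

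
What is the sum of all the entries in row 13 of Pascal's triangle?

The entries of row 13 sum to 2^13 = 8192.

8192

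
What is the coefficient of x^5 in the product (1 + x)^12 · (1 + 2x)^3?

Coefficient of x^5 = Σ_{j} C(12,j)·1^j·C(3,5-j)·2^(5-j) for j from 2 to 5.
= 528 + 2640 + 2970 + 792 = 6930.

6930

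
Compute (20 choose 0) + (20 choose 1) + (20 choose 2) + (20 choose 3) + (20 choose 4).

6196

1 + 20 + 190 + 1140 + 4845 = 6196.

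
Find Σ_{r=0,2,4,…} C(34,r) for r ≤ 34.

8589934592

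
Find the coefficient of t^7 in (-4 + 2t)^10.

The general term is C(10,j)·(-4)^j·(2t)^(10-j); the t^7 term has j = 3.
C(10,3) = 120.
Coefficient = C(10,3) · (-4)^3 · 2^7 = 120 · (-64) · 128 = -983040.

-983040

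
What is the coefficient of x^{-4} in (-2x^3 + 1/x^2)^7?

General term: C(7,j)·(-2x^3)^j·(1/x^2)^(7-j), with x-exponent 3j − 2(7−j) = 5j − 14.
Set 5j − 14 = -4: j = 2.
C(7,2) = 21; (-2)^2 = 4; 1^5 = 1.
Coefficient = 21 · 4 · 1 = 84.

84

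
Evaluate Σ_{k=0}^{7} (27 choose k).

1285624

1 + 27 + 351 + 2925 + 17550 + 80730 + 296010 + 888030 = 1285624.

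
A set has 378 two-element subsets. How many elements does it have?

n(n−1)/2 = 378 ⇒ n(n−1) = 756. Since 28·27 = 756, n = 28.

28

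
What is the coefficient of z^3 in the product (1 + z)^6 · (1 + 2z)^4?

316

Coefficient of z^3 = Σ_{j} C(6,j)·1^j·C(4,3-j)·2^(3-j) for j from 0 to 3.
= 32 + 144 + 120 + 20 = 316.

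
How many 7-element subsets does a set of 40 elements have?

18643560

C(40,7) = (40·39·38·37·36·35·34) / 7! = 93963542400 / 5040 = 18643560.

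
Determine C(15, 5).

3003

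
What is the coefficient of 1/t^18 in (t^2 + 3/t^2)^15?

General term: C(15,j)·(t^2)^j·(3/t^2)^(15-j), with t-exponent 2j − 2(15−j) = 4j − 30.
Set 4j − 30 = -18: j = 3.
C(15,3) = 455; 1^3 = 1; 3^12 = 531441.
Coefficient = 455 · 1 · 531441 = 241805655.

241805655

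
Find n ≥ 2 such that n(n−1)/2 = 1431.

54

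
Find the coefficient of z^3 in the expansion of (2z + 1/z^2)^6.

192

General term: C(6,j)·(2z)^j·(1/z^2)^(6-j), with z-exponent 1j − 2(6−j) = 3j − 12.
Set 3j − 12 = 3: j = 5.
C(6,5) = 6; 2^5 = 32; 1^1 = 1.
Coefficient = 6 · 32 · 1 = 192.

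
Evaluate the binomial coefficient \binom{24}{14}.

C(24,14) = C(24,10) by symmetry.
C(24,10) = (24·23·22·21·20·19·18·17·16·15) / 10! = 7117005772800 / 3628800 = 1961256.

1961256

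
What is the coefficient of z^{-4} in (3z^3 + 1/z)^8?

General term: C(8,j)·(3z^3)^j·(1/z)^(8-j), with z-exponent 3j − 1(8−j) = 4j − 8.
Set 4j − 8 = -4: j = 1.
C(8,1) = 8; 3^1 = 3; 1^7 = 1.
Coefficient = 8 · 3 · 1 = 24.

24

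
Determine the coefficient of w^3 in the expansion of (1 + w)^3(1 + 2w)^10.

1561

Coefficient of w^3 = Σ_{j} C(3,j)·1^j·C(10,3-j)·2^(3-j) for j from 0 to 3.
= 960 + 540 + 60 + 1 = 1561.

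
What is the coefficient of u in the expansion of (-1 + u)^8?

The general term is C(8,j)·(-1)^j·(u)^(8-j); the u^1 term has j = 7.
C(8,7) = 8.
Coefficient = C(8,7) · (-1)^7 = 8 · (-1) = -8.

-8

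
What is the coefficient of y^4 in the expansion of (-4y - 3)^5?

The general term is C(5,j)·(-4y)^j·(-3)^(5-j); the y^4 term has j = 4.
C(5,4) = 5.
Coefficient = C(5,4) · (-4)^4 · (-3)^1 = 5 · 256 · (-3) = -3840.

-3840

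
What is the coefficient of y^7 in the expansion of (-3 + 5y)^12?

-15035625000

The general term is C(12,j)·(-3)^j·(5y)^(12-j); the y^7 term has j = 5.
C(12,5) = 792.
Coefficient = C(12,5) · (-3)^5 · 5^7 = 792 · (-243) · 78125 = -15035625000.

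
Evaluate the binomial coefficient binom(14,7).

3432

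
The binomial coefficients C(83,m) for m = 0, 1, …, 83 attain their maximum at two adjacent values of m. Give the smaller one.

41

For odd n = 83, C(83,m) peaks at m = (n−1)/2 and (n+1)/2; the smaller is 41.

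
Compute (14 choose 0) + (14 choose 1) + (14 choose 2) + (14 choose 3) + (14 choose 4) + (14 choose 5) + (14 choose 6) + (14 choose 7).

1 + 14 + 91 + 364 + 1001 + 2002 + 3003 + 3432 = 9908.

9908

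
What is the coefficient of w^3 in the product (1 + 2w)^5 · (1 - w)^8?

Coefficient of w^3 = Σ_{j} C(5,j)·2^j·C(8,3-j)·(-1)^(3-j) for j from 0 to 3.
= (-56) + 280 + (-320) + 80 = -16.

-16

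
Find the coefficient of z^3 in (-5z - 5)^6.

312500

The general term is C(6,j)·(-5z)^j·(-5)^(6-j); the z^3 term has j = 3.
C(6,3) = 20.
Coefficient = C(6,3) · (-5)^3 · (-5)^3 = 20 · (-125) · (-125) = 312500.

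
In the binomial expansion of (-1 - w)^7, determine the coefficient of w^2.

The general term is C(7,j)·(-1)^j·(-w)^(7-j); the w^2 term has j = 5.
C(7,5) = 21.
Coefficient = C(7,5) · (-1)^5 = 21 · (-1) = -21.

-21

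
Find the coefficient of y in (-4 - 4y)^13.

-872415232

The general term is C(13,j)·(-4)^j·(-4y)^(13-j); the y^1 term has j = 12.
C(13,12) = 13.
Coefficient = C(13,12) · (-4)^12 · (-4)^1 = 13 · 16777216 · (-4) = -872415232.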